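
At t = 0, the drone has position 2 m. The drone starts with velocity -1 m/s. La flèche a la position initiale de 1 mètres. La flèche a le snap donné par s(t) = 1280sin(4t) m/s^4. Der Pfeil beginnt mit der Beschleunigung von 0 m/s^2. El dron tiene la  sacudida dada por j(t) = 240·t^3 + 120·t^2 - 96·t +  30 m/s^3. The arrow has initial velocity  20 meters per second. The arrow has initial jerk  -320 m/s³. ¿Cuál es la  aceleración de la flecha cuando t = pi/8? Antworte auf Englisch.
We need to integrate our snap equation s(t) = 1280·sin(4·t) 2 times. Integrating snap and using the initial condition j(0) = -320, we get j(t) = -320·cos(4·t). The antiderivative of jerk, with a(0) = 0, gives acceleration: a(t) = -80·sin(4·t). We have acceleration a(t) = -80·sin(4·t). Substituting t = pi/8: a(pi/8) = -80.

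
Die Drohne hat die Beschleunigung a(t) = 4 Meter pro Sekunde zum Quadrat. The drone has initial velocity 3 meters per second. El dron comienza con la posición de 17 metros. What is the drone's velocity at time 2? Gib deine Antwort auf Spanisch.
Para resolver esto, necesitamos tomar 1 integral de nuestra ecuación de la aceleración a(t) = 4. La integral de la aceleración es la velocidad. Usando v(0) = 3, obtenemos v(t) = 4·t + 3. Usando v(t) = 4·t + 3 y sustituyendo t = 2, encontramos v = 11.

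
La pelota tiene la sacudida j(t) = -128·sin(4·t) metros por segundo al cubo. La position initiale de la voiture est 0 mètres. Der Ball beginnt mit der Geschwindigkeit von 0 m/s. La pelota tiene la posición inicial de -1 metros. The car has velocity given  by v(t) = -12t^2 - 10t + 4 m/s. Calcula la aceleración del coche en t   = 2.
Debemos derivar nuestra ecuación de la velocidad v(t) = -12·t^2 - 10·t + 4 1 vez. Derivando la velocidad, obtenemos la aceleración: a(t) = -24·t - 10. De la ecuación de la aceleración a(t) = -24·t - 10, sustituimos t = 2 para obtener a = -58.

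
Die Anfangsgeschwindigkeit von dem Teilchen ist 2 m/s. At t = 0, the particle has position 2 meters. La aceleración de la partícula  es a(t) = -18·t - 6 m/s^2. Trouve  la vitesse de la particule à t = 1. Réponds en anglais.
To solve this, we need to take 1 integral of our acceleration equation a(t) = -18·t - 6. Finding the integral of a(t) and using v(0) = 2: v(t) = -9·t^2 - 6·t + 2. Using v(t) = -9·t^2 - 6·t + 2 and substituting t = 1, we find v = -13.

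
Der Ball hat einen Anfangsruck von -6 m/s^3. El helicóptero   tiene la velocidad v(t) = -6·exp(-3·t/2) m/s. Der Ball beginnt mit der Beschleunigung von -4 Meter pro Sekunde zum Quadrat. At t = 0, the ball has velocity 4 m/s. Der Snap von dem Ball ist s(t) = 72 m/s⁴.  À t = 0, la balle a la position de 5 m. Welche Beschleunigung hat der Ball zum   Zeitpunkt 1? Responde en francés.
Pour résoudre ceci, nous devons prendre 2 intégrales de notre équation du snap s(t) = 72. La primitive du snap est le jerk. En utilisant j(0) = -6, nous obtenons j(t) = 72·t - 6. L'intégrale du jerk, avec a(0) = -4, donne l'accélération: a(t) = 36·t^2 - 6·t - 4. De l'équation de l'accélération a(t) = 36·t^2 - 6·t - 4, nous substituons t = 1 pour obtenir a = 26.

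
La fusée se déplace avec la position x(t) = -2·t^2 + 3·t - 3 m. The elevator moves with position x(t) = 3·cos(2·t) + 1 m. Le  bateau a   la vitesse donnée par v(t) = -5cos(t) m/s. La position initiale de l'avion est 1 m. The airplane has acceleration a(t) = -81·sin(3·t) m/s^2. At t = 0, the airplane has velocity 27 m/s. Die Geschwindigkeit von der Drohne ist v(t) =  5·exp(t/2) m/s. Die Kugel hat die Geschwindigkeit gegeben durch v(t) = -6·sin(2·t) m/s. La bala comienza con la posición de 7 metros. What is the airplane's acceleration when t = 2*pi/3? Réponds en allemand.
Mit a(t) = -81·sin(3·t) und Einsetzen von t = 2*pi/3, finden wir a = 0.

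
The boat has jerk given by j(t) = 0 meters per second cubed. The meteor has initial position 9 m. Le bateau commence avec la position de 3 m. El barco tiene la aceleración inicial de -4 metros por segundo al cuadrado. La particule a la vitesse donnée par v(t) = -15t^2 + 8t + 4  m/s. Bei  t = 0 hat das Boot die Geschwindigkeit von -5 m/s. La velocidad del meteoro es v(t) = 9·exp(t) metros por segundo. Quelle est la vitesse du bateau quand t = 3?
Nous devons intégrer notre équation du jerk j(t) = 0 2 fois. En intégrant le jerk et en utilisant la condition initiale a(0) = -4, nous obtenons a(t) = -4. L'intégrale de l'accélération est la vitesse. En utilisant v(0) = -5, nous obtenons v(t) = -4·t - 5. En utilisant v(t) = -4·t - 5 et en substituant t = 3, nous trouvons v = -17.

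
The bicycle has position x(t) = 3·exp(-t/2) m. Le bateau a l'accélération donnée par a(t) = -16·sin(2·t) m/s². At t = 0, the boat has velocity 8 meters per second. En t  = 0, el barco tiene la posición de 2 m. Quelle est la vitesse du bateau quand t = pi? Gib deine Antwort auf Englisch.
Starting from acceleration a(t) = -16·sin(2·t), we take 1 antiderivative. Integrating acceleration and using the initial condition v(0) = 8, we get v(t) = 8·cos(2·t). Using v(t) = 8·cos(2·t) and substituting t = pi, we find v = 8.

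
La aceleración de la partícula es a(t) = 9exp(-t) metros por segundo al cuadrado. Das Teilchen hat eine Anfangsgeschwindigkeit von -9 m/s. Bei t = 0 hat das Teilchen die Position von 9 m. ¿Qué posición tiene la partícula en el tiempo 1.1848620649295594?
Partiendo de la aceleración a(t) = 9·exp(-t), tomamos 2 antiderivadas. Integrando la aceleración y usando la condición inicial v(0) = -9, obtenemos v(t) = -9·exp(-t). Integrando la velocidad y usando la condición inicial x(0) = 9, obtenemos x(t) = 9·exp(-t). Tenemos la posición x(t) = 9·exp(-t). Sustituyendo t = 1.1848620649295594: x(1.1848620649295594) = 2.75209519975405.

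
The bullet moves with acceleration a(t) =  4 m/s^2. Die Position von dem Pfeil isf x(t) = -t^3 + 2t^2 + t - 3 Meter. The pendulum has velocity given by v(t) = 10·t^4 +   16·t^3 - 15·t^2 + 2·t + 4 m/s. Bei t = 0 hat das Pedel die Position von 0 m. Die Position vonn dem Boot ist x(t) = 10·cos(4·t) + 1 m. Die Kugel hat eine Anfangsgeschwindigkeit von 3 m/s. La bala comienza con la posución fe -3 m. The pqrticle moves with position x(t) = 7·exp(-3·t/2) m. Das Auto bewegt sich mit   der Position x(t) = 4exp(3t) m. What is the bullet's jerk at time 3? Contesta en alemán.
Um dies zu lösen, müssen wir 1 Ableitung unserer Gleichung für die Beschleunigung a(t) = 4 nehmen. Die Ableitung von der Beschleunigung ergibt den Ruck: j(t) = 0. Wir haben den Ruck j(t) = 0. Durch Einsetzen von t = 3: j(3) = 0.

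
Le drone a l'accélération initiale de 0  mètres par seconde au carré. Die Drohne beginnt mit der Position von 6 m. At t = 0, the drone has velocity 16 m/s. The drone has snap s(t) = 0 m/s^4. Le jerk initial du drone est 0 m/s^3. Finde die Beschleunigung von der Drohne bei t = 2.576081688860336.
Wir müssen die Stammfunktion unserer Gleichung für den Snap s(t) = 0 2-mal finden. Das Integral von dem Snap, mit j(0) = 0, ergibt den Ruck: j(t) = 0. Das Integral von dem Ruck, mit a(0) = 0, ergibt die Beschleunigung: a(t) = 0. Aus der Gleichung für die Beschleunigung a(t) = 0, setzen wir t = 2.576081688860336 ein und erhalten a = 0.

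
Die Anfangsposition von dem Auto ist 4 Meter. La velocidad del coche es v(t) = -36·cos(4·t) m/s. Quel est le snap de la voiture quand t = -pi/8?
Nous devons dériver notre équation de la vitesse v(t) = -36·cos(4·t) 3 fois. En prenant d/dt de v(t), nous trouvons a(t) = 144·sin(4·t). En dérivant l'accélération, nous obtenons le jerk: j(t) = 576·cos(4·t). La dérivée du jerk donne le snap: s(t) = -2304·sin(4·t). De l'équation du snap s(t) = -2304·sin(4·t), nous substituons t = -pi/8 pour obtenir s = 2304.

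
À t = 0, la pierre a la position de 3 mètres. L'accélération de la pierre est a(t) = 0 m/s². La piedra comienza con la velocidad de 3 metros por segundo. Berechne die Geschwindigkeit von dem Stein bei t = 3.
Wir müssen unsere Gleichung für die Beschleunigung a(t) = 0 1-mal integrieren. Durch Integration von der Beschleunigung und Verwendung der Anfangsbedingung v(0) = 3, erhalten wir v(t) = 3. Wir haben die Geschwindigkeit v(t) = 3. Durch Einsetzen von t = 3: v(3) = 3.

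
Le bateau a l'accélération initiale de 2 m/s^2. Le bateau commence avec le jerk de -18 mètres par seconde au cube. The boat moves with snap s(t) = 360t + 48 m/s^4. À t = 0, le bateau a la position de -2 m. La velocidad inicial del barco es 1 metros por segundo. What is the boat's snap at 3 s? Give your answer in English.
We have snap s(t) = 360·t + 48. Substituting t = 3: s(3) = 1128.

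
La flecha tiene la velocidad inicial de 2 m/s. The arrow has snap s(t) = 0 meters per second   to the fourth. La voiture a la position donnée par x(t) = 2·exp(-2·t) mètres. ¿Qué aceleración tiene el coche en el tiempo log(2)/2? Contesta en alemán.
Ausgehend von der Position x(t) = 2·exp(-2·t), nehmen wir 2 Ableitungen. Die Ableitung von der Position ergibt die Geschwindigkeit: v(t) = -4·exp(-2·t). Die Ableitung von der Geschwindigkeit ergibt die Beschleunigung: a(t) = 8·exp(-2·t). Wir haben die Beschleunigung a(t) = 8·exp(-2·t). Durch Einsetzen von t = log(2)/2: a(log(2)/2) = 4.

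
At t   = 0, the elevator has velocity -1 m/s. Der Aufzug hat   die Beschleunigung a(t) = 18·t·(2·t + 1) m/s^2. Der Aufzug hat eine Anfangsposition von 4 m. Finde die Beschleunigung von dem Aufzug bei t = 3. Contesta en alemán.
Mit a(t) = 18·t·(2·t + 1) und Einsetzen von t = 3, finden wir a = 378.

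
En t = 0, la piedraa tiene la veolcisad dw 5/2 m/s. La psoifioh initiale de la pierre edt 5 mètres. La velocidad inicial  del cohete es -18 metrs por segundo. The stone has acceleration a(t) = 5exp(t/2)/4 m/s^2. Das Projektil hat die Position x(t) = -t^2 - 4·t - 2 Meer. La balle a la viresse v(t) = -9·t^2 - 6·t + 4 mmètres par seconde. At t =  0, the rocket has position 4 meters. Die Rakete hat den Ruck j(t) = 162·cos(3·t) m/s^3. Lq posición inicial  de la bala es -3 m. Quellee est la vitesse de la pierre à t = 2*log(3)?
Pour résoudre ceci, nous devons prendre 1 primitive de notre équation de l'accélération a(t) = 5·exp(t/2)/4. La primitive de l'accélération, avec v(0) = 5/2, donne la vitesse: v(t) = 5·exp(t/2)/2. Nous avons la vitesse v(t) = 5·exp(t/2)/2. En substituant t = 2*log(3): v(2*log(3)) = 15/2.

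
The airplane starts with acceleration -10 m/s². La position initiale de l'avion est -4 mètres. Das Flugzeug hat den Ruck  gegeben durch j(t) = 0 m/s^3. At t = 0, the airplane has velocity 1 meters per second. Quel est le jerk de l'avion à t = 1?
Nous avons le jerk j(t) = 0. En substituant t = 1: j(1) = 0.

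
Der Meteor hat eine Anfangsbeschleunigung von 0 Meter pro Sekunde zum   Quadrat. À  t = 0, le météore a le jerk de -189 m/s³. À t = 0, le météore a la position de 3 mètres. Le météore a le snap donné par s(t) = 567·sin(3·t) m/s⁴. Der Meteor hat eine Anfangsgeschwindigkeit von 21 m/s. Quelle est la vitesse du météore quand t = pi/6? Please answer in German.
Ausgehend von dem Snap s(t) = 567·sin(3·t), nehmen wir 3 Stammfunktionen. Die Stammfunktion von dem Snap, mit j(0) = -189, ergibt den Ruck: j(t) = -189·cos(3·t). Die Stammfunktion von dem Ruck ist die Beschleunigung. Mit a(0) = 0 erhalten wir a(t) = -63·sin(3·t). Durch Integration von der Beschleunigung und Verwendung der Anfangsbedingung v(0) = 21, erhalten wir v(t) = 21·cos(3·t). Wir haben die Geschwindigkeit v(t) = 21·cos(3·t). Durch Einsetzen von t = pi/6: v(pi/6) = 0.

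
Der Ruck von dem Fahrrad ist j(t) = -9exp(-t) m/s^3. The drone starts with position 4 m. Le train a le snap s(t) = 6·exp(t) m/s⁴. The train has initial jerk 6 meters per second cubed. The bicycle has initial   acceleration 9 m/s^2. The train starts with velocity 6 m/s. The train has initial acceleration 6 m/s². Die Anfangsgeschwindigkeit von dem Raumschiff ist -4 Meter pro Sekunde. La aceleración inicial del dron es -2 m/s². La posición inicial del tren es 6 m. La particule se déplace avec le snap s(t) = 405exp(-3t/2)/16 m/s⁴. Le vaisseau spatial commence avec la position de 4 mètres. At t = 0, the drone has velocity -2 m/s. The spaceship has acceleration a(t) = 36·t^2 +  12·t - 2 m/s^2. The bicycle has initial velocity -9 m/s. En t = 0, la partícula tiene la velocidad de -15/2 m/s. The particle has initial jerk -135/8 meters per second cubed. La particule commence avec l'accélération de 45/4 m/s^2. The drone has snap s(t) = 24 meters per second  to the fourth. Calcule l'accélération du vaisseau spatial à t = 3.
En utilisant a(t) = 36·t^2 + 12·t - 2 et en substituant t = 3, nous trouvons a = 358.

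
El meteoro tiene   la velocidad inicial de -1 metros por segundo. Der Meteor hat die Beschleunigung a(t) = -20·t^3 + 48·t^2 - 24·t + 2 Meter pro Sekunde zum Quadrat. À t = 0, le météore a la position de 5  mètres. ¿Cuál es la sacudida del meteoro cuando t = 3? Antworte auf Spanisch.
Partiendo de la aceleración a(t) = -20·t^3 + 48·t^2 - 24·t + 2, tomamos 1 derivada. La derivada de la aceleración da la sacudida: j(t) = -60·t^2 + 96·t - 24. De la ecuación de la sacudida j(t) = -60·t^2 + 96·t - 24, sustituimos t = 3 para obtener j = -276.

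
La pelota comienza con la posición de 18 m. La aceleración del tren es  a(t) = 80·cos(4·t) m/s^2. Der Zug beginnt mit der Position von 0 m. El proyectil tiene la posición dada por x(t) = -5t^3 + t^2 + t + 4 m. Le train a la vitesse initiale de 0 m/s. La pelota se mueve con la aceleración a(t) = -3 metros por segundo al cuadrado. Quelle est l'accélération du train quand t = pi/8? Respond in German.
Wir haben die Beschleunigung a(t) = 80·cos(4·t). Durch Einsetzen von t = pi/8: a(pi/8) = 0.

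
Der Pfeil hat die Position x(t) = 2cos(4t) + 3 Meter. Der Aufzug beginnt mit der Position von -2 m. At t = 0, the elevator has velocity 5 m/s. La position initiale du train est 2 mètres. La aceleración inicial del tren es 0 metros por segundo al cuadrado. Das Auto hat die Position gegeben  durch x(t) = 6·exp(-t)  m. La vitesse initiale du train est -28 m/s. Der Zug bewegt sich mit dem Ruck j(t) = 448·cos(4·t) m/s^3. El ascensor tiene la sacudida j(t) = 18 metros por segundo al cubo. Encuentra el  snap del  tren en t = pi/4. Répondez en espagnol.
Partiendo de la sacudida j(t) = 448·cos(4·t), tomamos 1 derivada. La derivada de la sacudida da el snap: s(t) = -1792·sin(4·t). Tenemos el snap s(t) = -1792·sin(4·t). Sustituyendo t = pi/4: s(pi/4) = 0.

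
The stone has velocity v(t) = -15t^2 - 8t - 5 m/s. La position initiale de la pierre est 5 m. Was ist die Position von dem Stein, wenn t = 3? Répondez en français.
Nous devons trouver l'intégrale de notre équation de la vitesse v(t) = -15·t^2 - 8·t - 5 1 fois. En intégrant la vitesse et en utilisant la condition initiale x(0) = 5, nous obtenons x(t) = -5·t^3 - 4·t^2 - 5·t + 5. De l'équation de la position x(t) = -5·t^3 - 4·t^2 - 5·t + 5, nous substituons t = 3 pour obtenir x = -181.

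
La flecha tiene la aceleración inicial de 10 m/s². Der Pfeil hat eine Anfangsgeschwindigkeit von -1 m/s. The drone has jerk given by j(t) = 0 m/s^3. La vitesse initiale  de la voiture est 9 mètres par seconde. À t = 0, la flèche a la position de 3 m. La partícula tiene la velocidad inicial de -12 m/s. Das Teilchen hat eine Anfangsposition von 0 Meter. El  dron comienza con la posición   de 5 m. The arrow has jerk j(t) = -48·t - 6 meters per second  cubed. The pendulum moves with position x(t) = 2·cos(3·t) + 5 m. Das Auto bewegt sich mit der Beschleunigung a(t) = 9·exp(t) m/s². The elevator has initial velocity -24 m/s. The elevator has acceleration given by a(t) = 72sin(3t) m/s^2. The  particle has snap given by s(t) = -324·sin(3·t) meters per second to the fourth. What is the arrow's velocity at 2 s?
Starting from jerk j(t) = -48·t - 6, we take 2 integrals. Finding the antiderivative of j(t) and using a(0) = 10: a(t) = -24·t^2 - 6·t + 10. The integral of acceleration is velocity. Using v(0) = -1, we get v(t) = -8·t^3 - 3·t^2 + 10·t - 1. From the given velocity equation v(t) = -8·t^3 - 3·t^2 + 10·t - 1, we substitute t = 2 to get v = -57.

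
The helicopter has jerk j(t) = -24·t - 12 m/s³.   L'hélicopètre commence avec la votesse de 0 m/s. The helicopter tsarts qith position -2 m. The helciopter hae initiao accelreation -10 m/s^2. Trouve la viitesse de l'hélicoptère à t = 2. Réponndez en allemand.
Wir müssen das Integral unserer Gleichung für den Ruck j(t) = -24·t - 12 2-mal finden. Mit ∫j(t)dt und Anwendung von a(0) = -10, finden wir a(t) = -12·t^2 - 12·t - 10. Durch Integration von der Beschleunigung und Verwendung der Anfangsbedingung v(0) = 0, erhalten wir v(t) = 2·t·(-2·t^2 - 3·t - 5). Aus der Gleichung für die Geschwindigkeit v(t) = 2·t·(-2·t^2 - 3·t - 5), setzen wir t = 2 ein und erhalten v = -76.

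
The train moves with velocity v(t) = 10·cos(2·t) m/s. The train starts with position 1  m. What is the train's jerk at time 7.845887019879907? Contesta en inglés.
Starting from velocity v(t) = 10·cos(2·t), we take 2 derivatives. Differentiating velocity, we get acceleration: a(t) = -20·sin(2·t). The derivative of acceleration gives jerk: j(t) = -40·cos(2·t). We have jerk j(t) = -40·cos(2·t). Substituting t = 7.845887019879907: j(7.845887019879907) = 39.9947582922980.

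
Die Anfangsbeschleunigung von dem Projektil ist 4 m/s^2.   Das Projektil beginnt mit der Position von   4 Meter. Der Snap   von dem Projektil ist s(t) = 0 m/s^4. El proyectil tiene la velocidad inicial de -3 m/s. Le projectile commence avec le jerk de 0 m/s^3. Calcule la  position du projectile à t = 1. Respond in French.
Nous devons trouver la primitive de notre équation du snap s(t) = 0 4 fois. En intégrant le snap et en utilisant la condition initiale j(0) = 0, nous obtenons j(t) = 0. En intégrant le jerk et en utilisant la condition initiale a(0) = 4, nous obtenons a(t) = 4. En prenant ∫a(t)dt et en appliquant v(0) = -3, nous trouvons v(t) = 4·t - 3. La primitive de la vitesse est la position. En utilisant x(0) = 4, nous obtenons x(t) = 2·t^2 - 3·t + 4. En utilisant x(t) = 2·t^2 - 3·t + 4 et en substituant t = 1, nous trouvons x = 3.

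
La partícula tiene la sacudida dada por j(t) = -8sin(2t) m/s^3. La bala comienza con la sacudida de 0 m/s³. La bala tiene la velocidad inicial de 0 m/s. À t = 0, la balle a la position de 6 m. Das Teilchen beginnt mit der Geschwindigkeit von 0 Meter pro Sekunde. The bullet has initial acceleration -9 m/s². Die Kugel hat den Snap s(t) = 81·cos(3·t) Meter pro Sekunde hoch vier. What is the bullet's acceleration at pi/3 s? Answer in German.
Wir müssen die Stammfunktion unserer Gleichung für den Snap s(t) = 81·cos(3·t) 2-mal finden. Das Integral von dem Snap ist der Ruck. Mit j(0) = 0 erhalten wir j(t) = 27·sin(3·t). Die Stammfunktion von dem Ruck, mit a(0) = -9, ergibt die Beschleunigung: a(t) = -9·cos(3·t). Wir haben die Beschleunigung a(t) = -9·cos(3·t). Durch Einsetzen von t = pi/3: a(pi/3) = 9.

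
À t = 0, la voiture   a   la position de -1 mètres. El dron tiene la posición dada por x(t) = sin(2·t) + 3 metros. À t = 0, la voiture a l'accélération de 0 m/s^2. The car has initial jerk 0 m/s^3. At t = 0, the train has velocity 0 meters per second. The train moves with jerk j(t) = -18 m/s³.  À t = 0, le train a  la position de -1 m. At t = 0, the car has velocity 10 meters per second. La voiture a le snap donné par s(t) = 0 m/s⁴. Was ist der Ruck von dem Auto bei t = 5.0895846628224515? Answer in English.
We must find the antiderivative of our snap equation s(t) = 0 1 time. Finding the antiderivative of s(t) and using j(0) = 0: j(t) = 0. From the given jerk equation j(t) = 0, we substitute t = 5.0895846628224515 to get j = 0.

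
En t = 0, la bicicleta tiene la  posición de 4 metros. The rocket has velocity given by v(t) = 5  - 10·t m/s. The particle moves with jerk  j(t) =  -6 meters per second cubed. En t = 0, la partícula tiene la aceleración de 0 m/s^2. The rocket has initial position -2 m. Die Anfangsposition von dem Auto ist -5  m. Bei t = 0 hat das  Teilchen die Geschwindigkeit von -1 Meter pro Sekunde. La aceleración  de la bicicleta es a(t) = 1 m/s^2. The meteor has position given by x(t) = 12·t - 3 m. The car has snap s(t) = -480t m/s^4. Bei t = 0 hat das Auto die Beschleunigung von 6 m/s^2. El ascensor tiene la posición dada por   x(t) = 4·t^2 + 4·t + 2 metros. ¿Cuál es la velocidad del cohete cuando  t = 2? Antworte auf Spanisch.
De la ecuación de la velocidad v(t) = 5 - 10·t, sustituimos t = 2 para obtener v = -15.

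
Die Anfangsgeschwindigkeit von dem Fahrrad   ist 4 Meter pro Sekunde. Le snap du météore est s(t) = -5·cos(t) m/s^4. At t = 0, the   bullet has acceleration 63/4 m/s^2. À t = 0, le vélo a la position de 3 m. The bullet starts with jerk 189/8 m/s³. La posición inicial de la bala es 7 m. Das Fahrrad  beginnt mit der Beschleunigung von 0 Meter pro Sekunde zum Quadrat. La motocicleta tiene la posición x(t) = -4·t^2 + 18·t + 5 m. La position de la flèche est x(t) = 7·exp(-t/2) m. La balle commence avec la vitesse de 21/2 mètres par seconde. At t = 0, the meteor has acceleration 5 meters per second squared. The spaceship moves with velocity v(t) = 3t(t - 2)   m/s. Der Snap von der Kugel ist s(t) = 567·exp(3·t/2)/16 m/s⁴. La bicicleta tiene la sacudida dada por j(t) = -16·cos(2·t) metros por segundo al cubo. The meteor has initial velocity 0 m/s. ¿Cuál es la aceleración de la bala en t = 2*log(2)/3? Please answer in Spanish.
Partiendo del snap s(t) = 567·exp(3·t/2)/16, tomamos 2 integrales. La integral del snap, con j(0) = 189/8, da la sacudida: j(t) = 189·exp(3·t/2)/8. Integrando la sacudida y usando la condición inicial a(0) = 63/4, obtenemos a(t) = 63·exp(3·t/2)/4. De la ecuación de la aceleración a(t) = 63·exp(3·t/2)/4, sustituimos t = 2*log(2)/3 para obtener a = 63/2.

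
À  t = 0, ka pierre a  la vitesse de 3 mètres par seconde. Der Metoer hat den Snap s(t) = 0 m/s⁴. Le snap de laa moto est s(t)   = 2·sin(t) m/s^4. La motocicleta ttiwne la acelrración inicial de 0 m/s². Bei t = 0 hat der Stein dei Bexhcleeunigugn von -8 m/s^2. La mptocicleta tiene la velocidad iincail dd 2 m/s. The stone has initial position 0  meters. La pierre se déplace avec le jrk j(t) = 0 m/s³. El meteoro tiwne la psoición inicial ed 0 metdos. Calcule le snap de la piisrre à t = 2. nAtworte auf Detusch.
Wir müssen unsere Gleichung für den Ruck j(t) = 0 1-mal ableiten. Mit d/dt von j(t) finden wir s(t) = 0. Aus der Gleichung für den Snap s(t) = 0, setzen wir t = 2 ein und erhalten s = 0.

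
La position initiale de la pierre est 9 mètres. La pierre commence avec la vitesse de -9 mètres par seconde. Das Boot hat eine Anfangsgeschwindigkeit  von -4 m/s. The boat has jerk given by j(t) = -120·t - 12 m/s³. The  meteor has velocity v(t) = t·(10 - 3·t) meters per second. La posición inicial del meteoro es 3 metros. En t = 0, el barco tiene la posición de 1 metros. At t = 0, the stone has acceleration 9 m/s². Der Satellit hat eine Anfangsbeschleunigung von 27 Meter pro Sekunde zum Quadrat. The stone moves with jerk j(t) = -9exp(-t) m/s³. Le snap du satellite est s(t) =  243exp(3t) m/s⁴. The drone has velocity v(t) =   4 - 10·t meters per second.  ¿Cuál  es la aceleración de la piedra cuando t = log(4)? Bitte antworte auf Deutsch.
Wir müssen die Stammfunktion unserer Gleichung für den Ruck j(t) = -9·exp(-t) 1-mal finden. Die Stammfunktion von dem Ruck ist die Beschleunigung. Mit a(0) = 9 erhalten wir a(t) = 9·exp(-t). Aus der Gleichung für die Beschleunigung a(t) = 9·exp(-t), setzen wir t = log(4) ein und erhalten a = 9/4.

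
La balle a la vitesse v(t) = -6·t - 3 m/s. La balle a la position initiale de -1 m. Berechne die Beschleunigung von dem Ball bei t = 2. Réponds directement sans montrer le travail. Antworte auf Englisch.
The acceleration at t = 2 is a = -6.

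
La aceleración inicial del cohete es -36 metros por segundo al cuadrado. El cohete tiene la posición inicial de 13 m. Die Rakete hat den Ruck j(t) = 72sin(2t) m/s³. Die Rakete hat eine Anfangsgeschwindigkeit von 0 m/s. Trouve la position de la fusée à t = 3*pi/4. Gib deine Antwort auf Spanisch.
Necesitamos integrar nuestra ecuación de la sacudida j(t) = 72·sin(2·t) 3 veces. La antiderivada de la sacudida es la aceleración. Usando a(0) = -36, obtenemos a(t) = -36·cos(2·t). Integrando la aceleración y usando la condición inicial v(0) = 0, obtenemos v(t) = -18·sin(2·t). La integral de la velocidad es la posición. Usando x(0) = 13, obtenemos x(t) = 9·cos(2·t) + 4. De la ecuación de la posición x(t) = 9·cos(2·t) + 4, sustituimos t = 3*pi/4 para obtener x = 4.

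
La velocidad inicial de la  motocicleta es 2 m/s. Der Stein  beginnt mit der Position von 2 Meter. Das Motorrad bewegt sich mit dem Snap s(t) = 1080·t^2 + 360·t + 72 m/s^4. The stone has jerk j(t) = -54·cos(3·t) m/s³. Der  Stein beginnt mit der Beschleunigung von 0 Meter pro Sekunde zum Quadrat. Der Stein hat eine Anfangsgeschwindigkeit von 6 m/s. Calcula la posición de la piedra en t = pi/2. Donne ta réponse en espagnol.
Necesitamos integrar nuestra ecuación de la sacudida j(t) = -54·cos(3·t) 3 veces. La antiderivada de la sacudida es la aceleración. Usando a(0) = 0, obtenemos a(t) = -18·sin(3·t). Tomando ∫a(t)dt y aplicando v(0) = 6, encontramos v(t) = 6·cos(3·t). Tomando ∫v(t)dt y aplicando x(0) = 2, encontramos x(t) = 2·sin(3·t) + 2. Usando x(t) = 2·sin(3·t) + 2 y sustituyendo t = pi/2, encontramos x = 0.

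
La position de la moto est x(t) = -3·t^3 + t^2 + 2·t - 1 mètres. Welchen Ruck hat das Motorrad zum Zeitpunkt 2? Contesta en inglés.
Starting from position x(t) = -3·t^3 + t^2 + 2·t - 1, we take 3 derivatives. The derivative of position gives velocity: v(t) = -9·t^2 + 2·t + 2. Differentiating velocity, we get acceleration: a(t) = 2 - 18·t. Taking d/dt of a(t), we find j(t) = -18. From the given jerk equation j(t) = -18, we substitute t = 2 to get j = -18.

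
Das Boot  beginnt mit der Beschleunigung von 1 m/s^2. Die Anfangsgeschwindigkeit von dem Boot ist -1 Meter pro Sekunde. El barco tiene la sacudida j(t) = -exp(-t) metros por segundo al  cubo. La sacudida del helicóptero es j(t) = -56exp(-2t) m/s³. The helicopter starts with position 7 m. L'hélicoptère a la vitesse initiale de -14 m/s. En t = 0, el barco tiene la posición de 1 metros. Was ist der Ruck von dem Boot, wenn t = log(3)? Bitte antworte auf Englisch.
Using j(t) = -exp(-t) and substituting t = log(3), we find j = -1/3.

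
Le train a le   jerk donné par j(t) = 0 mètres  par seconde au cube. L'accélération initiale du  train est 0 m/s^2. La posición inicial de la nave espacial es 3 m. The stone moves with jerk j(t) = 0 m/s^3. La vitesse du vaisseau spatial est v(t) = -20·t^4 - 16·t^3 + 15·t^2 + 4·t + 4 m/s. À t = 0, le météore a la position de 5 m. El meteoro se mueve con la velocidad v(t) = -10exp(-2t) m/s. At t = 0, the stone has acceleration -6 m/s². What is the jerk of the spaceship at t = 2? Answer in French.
Pour résoudre ceci, nous devons prendre 2 dérivées de notre équation de la vitesse v(t) = -20·t^4 - 16·t^3 + 15·t^2 + 4·t + 4. En dérivant la vitesse, nous obtenons l'accélération: a(t) = -80·t^3 - 48·t^2 + 30·t + 4. La dérivée de l'accélération donne le jerk: j(t) = -240·t^2 - 96·t + 30. Nous avons le jerk j(t) = -240·t^2 - 96·t + 30. En substituant t = 2: j(2) = -1122.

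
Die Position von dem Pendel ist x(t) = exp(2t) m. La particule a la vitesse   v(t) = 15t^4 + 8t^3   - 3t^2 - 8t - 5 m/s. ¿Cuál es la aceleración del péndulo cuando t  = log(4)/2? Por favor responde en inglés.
Starting from position x(t) = exp(2·t), we take 2 derivatives. The derivative of position gives velocity: v(t) = 2·exp(2·t). Differentiating velocity, we get acceleration: a(t) = 4·exp(2·t). We have acceleration a(t) = 4·exp(2·t). Substituting t = log(4)/2: a(log(4)/2) = 16.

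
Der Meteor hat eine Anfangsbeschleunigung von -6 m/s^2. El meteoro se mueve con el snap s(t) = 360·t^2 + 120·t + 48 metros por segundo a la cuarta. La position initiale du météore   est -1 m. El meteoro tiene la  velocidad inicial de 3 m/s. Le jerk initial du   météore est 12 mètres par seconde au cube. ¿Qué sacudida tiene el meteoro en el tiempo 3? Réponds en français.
Nous devons intégrer notre équation du snap s(t) = 360·t^2 + 120·t + 48 1 fois. La primitive du snap, avec j(0) = 12, donne le jerk: j(t) = 120·t^3 + 60·t^2 + 48·t + 12. Nous avons le jerk j(t) = 120·t^3 + 60·t^2 + 48·t + 12. En substituant t = 3: j(3) = 3936.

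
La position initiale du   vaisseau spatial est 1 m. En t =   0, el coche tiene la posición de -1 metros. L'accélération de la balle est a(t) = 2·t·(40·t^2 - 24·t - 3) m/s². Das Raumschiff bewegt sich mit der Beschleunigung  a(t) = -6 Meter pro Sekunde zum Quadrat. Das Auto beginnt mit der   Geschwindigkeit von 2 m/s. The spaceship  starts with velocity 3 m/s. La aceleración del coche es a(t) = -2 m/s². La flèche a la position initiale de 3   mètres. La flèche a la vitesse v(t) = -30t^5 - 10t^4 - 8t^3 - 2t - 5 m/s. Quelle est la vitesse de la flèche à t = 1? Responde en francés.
Nous avons la vitesse v(t) = -30·t^5 - 10·t^4 - 8·t^3 - 2·t - 5. En substituant t = 1: v(1) = -55.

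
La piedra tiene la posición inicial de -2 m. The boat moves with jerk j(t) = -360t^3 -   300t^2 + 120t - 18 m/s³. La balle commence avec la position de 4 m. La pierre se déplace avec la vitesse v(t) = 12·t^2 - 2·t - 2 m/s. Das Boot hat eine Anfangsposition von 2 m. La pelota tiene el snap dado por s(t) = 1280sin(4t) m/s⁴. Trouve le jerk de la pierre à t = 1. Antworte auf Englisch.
Starting from velocity v(t) = 12·t^2 - 2·t - 2, we take 2 derivatives. Taking d/dt of v(t), we find a(t) = 24·t - 2. Differentiating acceleration, we get jerk: j(t) = 24. We have jerk j(t) = 24. Substituting t = 1: j(1) = 24.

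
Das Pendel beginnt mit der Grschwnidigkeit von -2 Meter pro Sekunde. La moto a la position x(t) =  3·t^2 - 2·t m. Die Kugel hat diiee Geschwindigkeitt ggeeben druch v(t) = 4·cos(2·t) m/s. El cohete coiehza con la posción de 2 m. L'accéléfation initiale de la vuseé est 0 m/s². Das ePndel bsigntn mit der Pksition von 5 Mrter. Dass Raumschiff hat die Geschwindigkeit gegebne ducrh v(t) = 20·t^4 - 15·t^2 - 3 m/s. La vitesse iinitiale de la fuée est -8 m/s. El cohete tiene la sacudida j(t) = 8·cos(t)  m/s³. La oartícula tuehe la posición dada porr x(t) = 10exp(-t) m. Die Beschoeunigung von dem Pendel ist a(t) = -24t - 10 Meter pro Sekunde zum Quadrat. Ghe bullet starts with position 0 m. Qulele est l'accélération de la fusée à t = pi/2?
Pour résoudre ceci, nous devons prendre 1 primitive de notre équation du jerk j(t) = 8·cos(t). La primitive du jerk est l'accélération. En utilisant a(0) = 0, nous obtenons a(t) = 8·sin(t). De l'équation de l'accélération a(t) = 8·sin(t), nous substituons t = pi/2 pour obtenir a = 8.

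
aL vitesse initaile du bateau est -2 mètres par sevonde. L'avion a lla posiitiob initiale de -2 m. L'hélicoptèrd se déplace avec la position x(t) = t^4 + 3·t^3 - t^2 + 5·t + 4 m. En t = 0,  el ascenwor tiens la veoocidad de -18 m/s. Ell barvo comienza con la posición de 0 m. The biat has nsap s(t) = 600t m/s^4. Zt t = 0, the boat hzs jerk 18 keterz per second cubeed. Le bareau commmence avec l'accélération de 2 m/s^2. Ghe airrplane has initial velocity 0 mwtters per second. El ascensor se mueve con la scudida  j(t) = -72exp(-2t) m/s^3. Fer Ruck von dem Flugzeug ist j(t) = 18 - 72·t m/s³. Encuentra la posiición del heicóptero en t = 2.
De la ecuación de la posición x(t) = t^4 + 3·t^3 - t^2 + 5·t + 4, sustituimos t = 2 para obtener x = 50.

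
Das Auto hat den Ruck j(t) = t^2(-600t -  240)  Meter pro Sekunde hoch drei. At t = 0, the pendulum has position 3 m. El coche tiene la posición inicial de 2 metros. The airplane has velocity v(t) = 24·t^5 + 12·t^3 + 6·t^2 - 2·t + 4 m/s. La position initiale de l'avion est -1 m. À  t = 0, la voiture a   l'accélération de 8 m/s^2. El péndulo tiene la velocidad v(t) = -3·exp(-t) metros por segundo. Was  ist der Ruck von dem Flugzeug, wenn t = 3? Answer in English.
We must differentiate our velocity equation v(t) = 24·t^5 + 12·t^3 + 6·t^2 - 2·t + 4 2 times. The derivative of velocity gives acceleration: a(t) = 120·t^4 + 36·t^2 + 12·t - 2. The derivative of acceleration gives jerk: j(t) = 480·t^3 + 72·t + 12. Using j(t) = 480·t^3 + 72·t + 12 and substituting t = 3, we find j = 13188.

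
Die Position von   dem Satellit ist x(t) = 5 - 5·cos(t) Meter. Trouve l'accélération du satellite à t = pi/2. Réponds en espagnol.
Partiendo de la posición x(t) = 5 - 5·cos(t), tomamos 2 derivadas. La derivada de la posición da la velocidad: v(t) = 5·sin(t). La derivada de la velocidad da la aceleración: a(t) = 5·cos(t). De la ecuación de la aceleración a(t) = 5·cos(t), sustituimos t = pi/2 para obtener a = 0.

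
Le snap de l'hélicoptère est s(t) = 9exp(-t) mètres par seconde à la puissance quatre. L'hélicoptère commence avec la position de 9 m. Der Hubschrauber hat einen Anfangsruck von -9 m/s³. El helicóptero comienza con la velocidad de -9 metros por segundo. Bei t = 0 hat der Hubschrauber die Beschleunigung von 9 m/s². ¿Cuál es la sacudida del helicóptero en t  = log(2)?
Para resolver esto, necesitamos tomar 1 antiderivada de nuestra ecuación del snap s(t) = 9·exp(-t). La antiderivada del snap, con j(0) = -9, da la sacudida: j(t) = -9·exp(-t). De la ecuación de la sacudida j(t) = -9·exp(-t), sustituimos t = log(2) para obtener j = -9/2.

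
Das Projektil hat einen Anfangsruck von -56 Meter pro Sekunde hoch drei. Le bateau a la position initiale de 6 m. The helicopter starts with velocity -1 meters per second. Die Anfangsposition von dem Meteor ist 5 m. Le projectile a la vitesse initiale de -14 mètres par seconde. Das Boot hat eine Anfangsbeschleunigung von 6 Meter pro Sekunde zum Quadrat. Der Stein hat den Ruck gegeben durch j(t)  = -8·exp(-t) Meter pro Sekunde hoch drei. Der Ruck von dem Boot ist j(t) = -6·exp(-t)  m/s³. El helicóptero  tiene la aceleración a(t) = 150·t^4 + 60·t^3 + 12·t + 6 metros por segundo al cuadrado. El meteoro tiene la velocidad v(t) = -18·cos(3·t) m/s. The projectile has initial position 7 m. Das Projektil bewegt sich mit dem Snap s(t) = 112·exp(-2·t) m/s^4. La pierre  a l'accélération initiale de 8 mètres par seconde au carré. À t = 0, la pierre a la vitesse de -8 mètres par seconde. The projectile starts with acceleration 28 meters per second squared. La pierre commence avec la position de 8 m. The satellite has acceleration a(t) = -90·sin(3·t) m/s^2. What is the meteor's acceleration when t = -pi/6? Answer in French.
En partant de la vitesse v(t) = -18·cos(3·t), nous prenons 1 dérivée. En prenant d/dt de v(t), nous trouvons a(t) = 54·sin(3·t). En utilisant a(t) = 54·sin(3·t) et en substituant t = -pi/6, nous trouvons a = -54.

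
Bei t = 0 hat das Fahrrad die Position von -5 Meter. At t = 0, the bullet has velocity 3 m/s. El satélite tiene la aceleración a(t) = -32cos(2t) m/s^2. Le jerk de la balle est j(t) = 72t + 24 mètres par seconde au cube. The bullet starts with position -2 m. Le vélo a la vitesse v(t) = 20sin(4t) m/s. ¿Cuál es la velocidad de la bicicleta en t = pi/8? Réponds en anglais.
From the given velocity equation v(t) = 20·sin(4·t), we substitute t = pi/8 to get v = 20.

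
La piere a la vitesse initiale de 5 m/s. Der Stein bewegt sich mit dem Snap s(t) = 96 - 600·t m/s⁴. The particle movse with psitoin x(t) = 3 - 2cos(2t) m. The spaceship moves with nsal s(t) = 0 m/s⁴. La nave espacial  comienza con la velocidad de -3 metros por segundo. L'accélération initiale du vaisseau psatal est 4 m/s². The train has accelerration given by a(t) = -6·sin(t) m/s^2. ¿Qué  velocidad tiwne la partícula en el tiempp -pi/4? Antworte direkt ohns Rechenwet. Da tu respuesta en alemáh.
Die Geschwindigkeit bei t = -pi/4 ist v = -4.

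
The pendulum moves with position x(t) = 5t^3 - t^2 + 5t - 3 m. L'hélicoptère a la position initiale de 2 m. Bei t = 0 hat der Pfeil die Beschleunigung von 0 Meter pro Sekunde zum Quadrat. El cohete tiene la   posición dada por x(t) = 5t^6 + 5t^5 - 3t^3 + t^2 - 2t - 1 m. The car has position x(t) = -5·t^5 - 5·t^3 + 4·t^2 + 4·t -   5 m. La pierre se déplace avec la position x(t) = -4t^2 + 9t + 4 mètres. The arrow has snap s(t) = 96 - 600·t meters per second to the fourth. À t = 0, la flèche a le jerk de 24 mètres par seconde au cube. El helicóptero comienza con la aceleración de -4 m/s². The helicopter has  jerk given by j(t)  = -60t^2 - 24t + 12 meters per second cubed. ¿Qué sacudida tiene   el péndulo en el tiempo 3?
Partiendo de la posición x(t) = 5·t^3 - t^2 + 5·t - 3, tomamos 3 derivadas. Derivando la posición, obtenemos la velocidad: v(t) = 15·t^2 - 2·t + 5. La derivada de la velocidad da la aceleración: a(t) = 30·t - 2. La derivada de la aceleración da la sacudida: j(t) = 30. De la ecuación de la sacudida j(t) = 30, sustituimos t = 3 para obtener j = 30.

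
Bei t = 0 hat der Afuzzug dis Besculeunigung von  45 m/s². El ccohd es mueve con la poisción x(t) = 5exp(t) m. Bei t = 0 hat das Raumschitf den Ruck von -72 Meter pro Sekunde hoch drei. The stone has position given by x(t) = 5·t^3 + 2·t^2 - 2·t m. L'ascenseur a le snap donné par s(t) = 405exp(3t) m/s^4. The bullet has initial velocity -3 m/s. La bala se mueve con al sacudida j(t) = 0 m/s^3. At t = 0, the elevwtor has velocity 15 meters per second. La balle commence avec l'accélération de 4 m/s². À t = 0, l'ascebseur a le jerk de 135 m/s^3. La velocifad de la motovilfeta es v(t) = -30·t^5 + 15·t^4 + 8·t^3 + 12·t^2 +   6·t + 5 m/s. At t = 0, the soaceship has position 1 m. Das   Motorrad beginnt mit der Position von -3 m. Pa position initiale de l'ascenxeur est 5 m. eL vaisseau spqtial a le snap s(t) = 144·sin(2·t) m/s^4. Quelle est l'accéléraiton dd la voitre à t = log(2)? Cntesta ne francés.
Nous devons dériver notre équation de la position x(t) = 5·exp(t) 2 fois. La dérivée de la position donne la vitesse: v(t) = 5·exp(t). En dérivant la vitesse, nous obtenons l'accélération: a(t) = 5·exp(t). De l'équation de l'accélération a(t) = 5·exp(t), nous substituons t = log(2) pour obtenir a = 10.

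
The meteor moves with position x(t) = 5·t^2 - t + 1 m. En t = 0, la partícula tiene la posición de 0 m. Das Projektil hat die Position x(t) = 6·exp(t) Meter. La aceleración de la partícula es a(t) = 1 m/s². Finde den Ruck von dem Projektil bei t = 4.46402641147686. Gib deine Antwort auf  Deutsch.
Ausgehend von der Position x(t) = 6·exp(t), nehmen wir 3 Ableitungen. Durch Ableiten von der Position erhalten wir die Geschwindigkeit: v(t) = 6·exp(t). Die Ableitung von der Geschwindigkeit ergibt die Beschleunigung: a(t) = 6·exp(t). Die Ableitung von der Beschleunigung ergibt den Ruck: j(t) = 6·exp(t). Aus der Gleichung für den Ruck j(t) = 6·exp(t), setzen wir t = 4.46402641147686 ein und erhalten j = 521.018672428355.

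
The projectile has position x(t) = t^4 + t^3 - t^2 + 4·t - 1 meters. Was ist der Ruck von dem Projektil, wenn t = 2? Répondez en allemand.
Um dies zu lösen, müssen wir 3 Ableitungen unserer Gleichung für die Position x(t) = t^4 + t^3 - t^2 + 4·t - 1 nehmen. Durch Ableiten von der Position erhalten wir die Geschwindigkeit: v(t) = 4·t^3 + 3·t^2 - 2·t + 4. Mit d/dt von v(t) finden wir a(t) = 12·t^2 + 6·t - 2. Mit d/dt von a(t) finden wir j(t) = 24·t + 6. Wir haben den Ruck j(t) = 24·t + 6. Durch Einsetzen von t = 2: j(2) = 54.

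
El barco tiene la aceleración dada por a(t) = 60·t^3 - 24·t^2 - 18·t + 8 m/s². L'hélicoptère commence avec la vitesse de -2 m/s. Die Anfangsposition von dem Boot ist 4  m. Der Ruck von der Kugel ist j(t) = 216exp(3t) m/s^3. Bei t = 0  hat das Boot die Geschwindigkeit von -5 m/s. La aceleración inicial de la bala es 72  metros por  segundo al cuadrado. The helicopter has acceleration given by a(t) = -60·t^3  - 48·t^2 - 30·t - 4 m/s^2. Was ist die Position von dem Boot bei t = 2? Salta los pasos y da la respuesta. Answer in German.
Die Antwort ist 50.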